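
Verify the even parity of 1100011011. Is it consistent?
Sum of all bits: 1+1+0+0+0+1+1+0+1+1 = 6; 6 mod 2 = 0. Result is 0 → valid parity.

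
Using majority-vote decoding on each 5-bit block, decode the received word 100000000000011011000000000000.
Split into 5-bit blocks and majority-vote each:
  block 1 = 10000: 1 ones, 4 zeros → 0
  block 2 = 00000: 0 ones, 5 zeros → 0
  block 3 = 00011: 2 ones, 3 zeros → 0
  block 4 = 01100: 2 ones, 3 zeros → 0
  block 5 = 00000: 0 ones, 5 zeros → 0
  block 6 = 00000: 0 ones, 5 zeros → 0
Decoded = 000000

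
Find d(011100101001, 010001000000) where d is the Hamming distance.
XOR = 001101101001, count of 1s = 6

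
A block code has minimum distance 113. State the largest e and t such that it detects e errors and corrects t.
(a) Detection requires d_min ≥ e+1, so e ≤ d_min − 1 = 112.
(b) Correction requires d_min ≥ 2t+1, so t ≤ ⌊(d_min − 1)/2⌋ = ⌊112/2⌋ = 56.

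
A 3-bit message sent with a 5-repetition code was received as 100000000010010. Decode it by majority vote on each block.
Split into 5-bit blocks and majority-vote each:
  block 1 = 10000: 1 ones, 4 zeros → 0
  block 2 = 00000: 0 ones, 5 zeros → 0
  block 3 = 10010: 2 ones, 3 zeros → 0
Decoded = 000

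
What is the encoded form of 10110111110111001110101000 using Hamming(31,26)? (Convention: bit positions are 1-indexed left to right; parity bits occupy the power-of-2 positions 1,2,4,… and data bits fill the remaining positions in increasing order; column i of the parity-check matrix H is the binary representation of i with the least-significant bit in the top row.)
Codeword c = d · G (mod 2), d = 10110111110111001110101000:
  c[0] = d·G[:,0] = (10110111110111001110101000)·(11011010101101010101010101) mod 2 = 1+0+0+1+0+0+1+0+1+0+0+1+0+1+0+0+0+1+0+0+0+0+0+0+0+0 mod 2 = 1
  c[1] = d·G[:,1] = (10110111110111001110101000)·(10110110011011001100110011) mod 2 = 1+0+1+1+0+1+1+0+0+1+0+0+1+1+0+0+1+1+0+0+1+0+0+0+0+0 mod 2 = 1
  c[2] = d·G[:,2] = (10110111110111001110101000)·(10000000000000000000000000) mod 2 = 1+0+0+0+0+0+0+0+0+0+0+0+0+0+0+0+0+0+0+0+0+0+0+0+0+0 mod 2 = 1
  c[3] = d·G[:,3] = (10110111110111001110101000)·(01110001111000111100001111) mod 2 = 0+0+1+1+0+0+0+1+1+1+0+0+0+0+0+0+1+1+0+0+0+0+1+0+0+0 mod 2 = 0
  c[4] = d·G[:,4] = (10110111110111001110101000)·(01000000000000000000000000) mod 2 = 0+0+0+0+0+0+0+0+0+0+0+0+0+0+0+0+0+0+0+0+0+0+0+0+0+0 mod 2 = 0
  c[5] = d·G[:,5] = (10110111110111001110101000)·(00100000000000000000000000) mod 2 = 0+0+1+0+0+0+0+0+0+0+0+0+0+0+0+0+0+0+0+0+0+0+0+0+0+0 mod 2 = 1
  c[6] = d·G[:,6] = (10110111110111001110101000)·(00010000000000000000000000) mod 2 = 0+0+0+1+0+0+0+0+0+0+0+0+0+0+0+0+0+0+0+0+0+0+0+0+0+0 mod 2 = 1
  c[7] = d·G[:,7] = (10110111110111001110101000)·(00001111111000000011111111) mod 2 = 0+0+0+0+0+1+1+1+1+1+0+0+0+0+0+0+0+0+1+0+1+0+1+0+0+0 mod 2 = 0
  c[8] = d·G[:,8] = (10110111110111001110101000)·(00001000000000000000000000) mod 2 = 0+0+0+0+0+0+0+0+0+0+0+0+0+0+0+0+0+0+0+0+0+0+0+0+0+0 mod 2 = 0
  c[9] = d·G[:,9] = (10110111110111001110101000)·(00000100000000000000000000) mod 2 = 0+0+0+0+0+1+0+0+0+0+0+0+0+0+0+0+0+0+0+0+0+0+0+0+0+0 mod 2 = 1
  c[10] = d·G[:,10] = (10110111110111001110101000)·(00000010000000000000000000) mod 2 = 0+0+0+0+0+0+1+0+0+0+0+0+0+0+0+0+0+0+0+0+0+0+0+0+0+0 mod 2 = 1
  c[11] = d·G[:,11] = (10110111110111001110101000)·(00000001000000000000000000) mod 2 = 0+0+0+0+0+0+0+1+0+0+0+0+0+0+0+0+0+0+0+0+0+0+0+0+0+0 mod 2 = 1
  c[12] = d·G[:,12] = (10110111110111001110101000)·(00000000100000000000000000) mod 2 = 0+0+0+0+0+0+0+0+1+0+0+0+0+0+0+0+0+0+0+0+0+0+0+0+0+0 mod 2 = 1
  c[13] = d·G[:,13] = (10110111110111001110101000)·(00000000010000000000000000) mod 2 = 0+0+0+0+0+0+0+0+0+1+0+0+0+0+0+0+0+0+0+0+0+0+0+0+0+0 mod 2 = 1
  c[14] = d·G[:,14] = (10110111110111001110101000)·(00000000001000000000000000) mod 2 = 0+0+0+0+0+0+0+0+0+0+0+0+0+0+0+0+0+0+0+0+0+0+0+0+0+0 mod 2 = 0
  c[15] = d·G[:,15] = (10110111110111001110101000)·(00000000000111111111111111) mod 2 = 0+0+0+0+0+0+0+0+0+0+0+1+1+1+0+0+1+1+1+0+1+0+1+0+0+0 mod 2 = 0
  c[16] = d·G[:,16] = (10110111110111001110101000)·(00000000000100000000000000) mod 2 = 0+0+0+0+0+0+0+0+0+0+0+1+0+0+0+0+0+0+0+0+0+0+0+0+0+0 mod 2 = 1
  c[17] = d·G[:,17] = (10110111110111001110101000)·(00000000000010000000000000) mod 2 = 0+0+0+0+0+0+0+0+0+0+0+0+1+0+0+0+0+0+0+0+0+0+0+0+0+0 mod 2 = 1
  c[18] = d·G[:,18] = (10110111110111001110101000)·(00000000000001000000000000) mod 2 = 0+0+0+0+0+0+0+0+0+0+0+0+0+1+0+0+0+0+0+0+0+0+0+0+0+0 mod 2 = 1
  c[19] = d·G[:,19] = (10110111110111001110101000)·(00000000000000100000000000) mod 2 = 0+0+0+0+0+0+0+0+0+0+0+0+0+0+0+0+0+0+0+0+0+0+0+0+0+0 mod 2 = 0
  c[20] = d·G[:,20] = (10110111110111001110101000)·(00000000000000010000000000) mod 2 = 0+0+0+0+0+0+0+0+0+0+0+0+0+0+0+0+0+0+0+0+0+0+0+0+0+0 mod 2 = 0
  c[21] = d·G[:,21] = (10110111110111001110101000)·(00000000000000001000000000) mod 2 = 0+0+0+0+0+0+0+0+0+0+0+0+0+0+0+0+1+0+0+0+0+0+0+0+0+0 mod 2 = 1
  c[22] = d·G[:,22] = (10110111110111001110101000)·(00000000000000000100000000) mod 2 = 0+0+0+0+0+0+0+0+0+0+0+0+0+0+0+0+0+1+0+0+0+0+0+0+0+0 mod 2 = 1
  c[23] = d·G[:,23] = (10110111110111001110101000)·(00000000000000000010000000) mod 2 = 0+0+0+0+0+0+0+0+0+0+0+0+0+0+0+0+0+0+1+0+0+0+0+0+0+0 mod 2 = 1
  c[24] = d·G[:,24] = (10110111110111001110101000)·(00000000000000000001000000) mod 2 = 0+0+0+0+0+0+0+0+0+0+0+0+0+0+0+0+0+0+0+0+0+0+0+0+0+0 mod 2 = 0
  c[25] = d·G[:,25] = (10110111110111001110101000)·(00000000000000000000100000) mod 2 = 0+0+0+0+0+0+0+0+0+0+0+0+0+0+0+0+0+0+0+0+1+0+0+0+0+0 mod 2 = 1
  c[26] = d·G[:,26] = (10110111110111001110101000)·(00000000000000000000010000) mod 2 = 0+0+0+0+0+0+0+0+0+0+0+0+0+0+0+0+0+0+0+0+0+0+0+0+0+0 mod 2 = 0
  c[27] = d·G[:,27] = (10110111110111001110101000)·(00000000000000000000001000) mod 2 = 0+0+0+0+0+0+0+0+0+0+0+0+0+0+0+0+0+0+0+0+0+0+1+0+0+0 mod 2 = 1
  c[28] = d·G[:,28] = (10110111110111001110101000)·(00000000000000000000000100) mod 2 = 0+0+0+0+0+0+0+0+0+0+0+0+0+0+0+0+0+0+0+0+0+0+0+0+0+0 mod 2 = 0
  c[29] = d·G[:,29] = (10110111110111001110101000)·(00000000000000000000000010) mod 2 = 0+0+0+0+0+0+0+0+0+0+0+0+0+0+0+0+0+0+0+0+0+0+0+0+0+0 mod 2 = 0
  c[30] = d·G[:,30] = (10110111110111001110101000)·(00000000000000000000000001) mod 2 = 0+0+0+0+0+0+0+0+0+0+0+0+0+0+0+0+0+0+0+0+0+0+0+0+0+0 mod 2 = 0
Codeword = 1110011001111100111001110101000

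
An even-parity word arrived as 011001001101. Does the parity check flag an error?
Sum of received bits: 0+1+1+0+0+1+0+0+1+1+0+1 = 6; 6 mod 2 = 0. Result is 0 → no error detected.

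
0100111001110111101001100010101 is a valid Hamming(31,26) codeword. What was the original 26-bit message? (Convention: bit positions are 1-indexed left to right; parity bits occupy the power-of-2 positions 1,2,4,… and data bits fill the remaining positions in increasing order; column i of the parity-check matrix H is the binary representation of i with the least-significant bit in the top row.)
Parity bits occupy power-of-2 positions; data bits are at positions {3,5,6,7,9,10,11,12,13,14,15,17,18,19,20,21,22,23,24,25,26,27,28,29,30,31} (1-indexed).
Extract: c[3]=0 c[5]=1 c[6]=1 c[7]=1 c[9]=0 c[10]=1 c[11]=1 c[12]=1 c[13]=0 c[14]=1 c[15]=1 c[17]=1 c[18]=0 c[19]=1 c[20]=0 c[21]=0 c[22]=1 c[23]=1 c[24]=0 c[25]=0 c[26]=0 c[27]=1 c[28]=0 c[29]=1 c[30]=0 c[31]=1
Data = 01110111011101001100010101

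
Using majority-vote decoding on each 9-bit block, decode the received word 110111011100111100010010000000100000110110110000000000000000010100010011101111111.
Split into 9-bit blocks and majority-vote each:
  block 1 = 110111011: 7 ones, 2 zeros → 1
  block 2 = 100111100: 5 ones, 4 zeros → 1
  block 3 = 010010000: 2 ones, 7 zeros → 0
  block 4 = 000100000: 1 ones, 8 zeros → 0
  block 5 = 110110110: 6 ones, 3 zeros → 1
  block 6 = 000000000: 0 ones, 9 zeros → 0
  block 7 = 000000010: 1 ones, 8 zeros → 0
  block 8 = 100010011: 4 ones, 5 zeros → 0
  block 9 = 101111111: 8 ones, 1 zeros → 1
Decoded = 110010001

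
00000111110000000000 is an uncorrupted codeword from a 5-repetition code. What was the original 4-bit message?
Split into 5-bit blocks: 00000 11111 00000 00000
Data = 0100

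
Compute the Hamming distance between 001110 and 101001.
XOR = 100111, count of 1s = 4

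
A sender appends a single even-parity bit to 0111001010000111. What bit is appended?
Sum of data bits: 0+1+1+1+0+0+1+0+1+0+0+0+0+1+1+1 = 8.
8 mod 2 = 0, so parity bit = 0.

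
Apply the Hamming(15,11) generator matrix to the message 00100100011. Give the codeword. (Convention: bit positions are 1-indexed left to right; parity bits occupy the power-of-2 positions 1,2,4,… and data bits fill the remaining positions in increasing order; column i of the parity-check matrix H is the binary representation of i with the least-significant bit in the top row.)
Codeword c = d · G (mod 2), d = 00100100011:
  c[0] = d·G[:,0] = (00100100011)·(11011010101) mod 2 = 0+0+0+0+0+0+0+0+0+0+1 mod 2 = 1
  c[1] = d·G[:,1] = (00100100011)·(10110110011) mod 2 = 0+0+1+0+0+1+0+0+0+1+1 mod 2 = 0
  c[2] = d·G[:,2] = (00100100011)·(10000000000) mod 2 = 0+0+0+0+0+0+0+0+0+0+0 mod 2 = 0
  c[3] = d·G[:,3] = (00100100011)·(01110001111) mod 2 = 0+0+1+0+0+0+0+0+0+1+1 mod 2 = 1
  c[4] = d·G[:,4] = (00100100011)·(01000000000) mod 2 = 0+0+0+0+0+0+0+0+0+0+0 mod 2 = 0
  c[5] = d·G[:,5] = (00100100011)·(00100000000) mod 2 = 0+0+1+0+0+0+0+0+0+0+0 mod 2 = 1
  c[6] = d·G[:,6] = (00100100011)·(00010000000) mod 2 = 0+0+0+0+0+0+0+0+0+0+0 mod 2 = 0
  c[7] = d·G[:,7] = (00100100011)·(00001111111) mod 2 = 0+0+0+0+0+1+0+0+0+1+1 mod 2 = 1
  c[8] = d·G[:,8] = (00100100011)·(00001000000) mod 2 = 0+0+0+0+0+0+0+0+0+0+0 mod 2 = 0
  c[9] = d·G[:,9] = (00100100011)·(00000100000) mod 2 = 0+0+0+0+0+1+0+0+0+0+0 mod 2 = 1
  c[10] = d·G[:,10] = (00100100011)·(00000010000) mod 2 = 0+0+0+0+0+0+0+0+0+0+0 mod 2 = 0
  c[11] = d·G[:,11] = (00100100011)·(00000001000) mod 2 = 0+0+0+0+0+0+0+0+0+0+0 mod 2 = 0
  c[12] = d·G[:,12] = (00100100011)·(00000000100) mod 2 = 0+0+0+0+0+0+0+0+0+0+0 mod 2 = 0
  c[13] = d·G[:,13] = (00100100011)·(00000000010) mod 2 = 0+0+0+0+0+0+0+0+0+1+0 mod 2 = 1
  c[14] = d·G[:,14] = (00100100011)·(00000000001) mod 2 = 0+0+0+0+0+0+0+0+0+0+1 mod 2 = 1
Codeword = 100101010100011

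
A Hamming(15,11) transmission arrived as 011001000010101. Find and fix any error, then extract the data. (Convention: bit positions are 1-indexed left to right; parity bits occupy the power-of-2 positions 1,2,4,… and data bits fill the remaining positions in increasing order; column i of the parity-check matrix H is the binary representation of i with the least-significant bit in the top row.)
Syndrome s = H · r^T (mod 2), r = 011001000010101:
  s[0] = (101010101010101)·(011001000010101) mod 2 = 0+0+1+0+0+0+0+0+0+0+1+0+1+0+1 mod 2 = 0
  s[1] = (011001100110011)·(011001000010101) mod 2 = 0+1+1+0+0+1+0+0+0+0+1+0+0+0+1 mod 2 = 1
  s[2] = (000111100001111)·(011001000010101) mod 2 = 0+0+0+0+0+1+0+0+0+0+0+0+1+0+1 mod 2 = 1
  s[3] = (000000011111111)·(011001000010101) mod 2 = 0+0+0+0+0+0+0+0+0+0+1+0+1+0+1 mod 2 = 1
Syndrome = 0111
Column 14 of H equals this syndrome → error at bit 14 (1-indexed).
Flip bit 14: 011001000010101 → 011001000010111
Extract data bits at positions {3,5,6,7,9,10,11,12,13,14,15}: 10100010111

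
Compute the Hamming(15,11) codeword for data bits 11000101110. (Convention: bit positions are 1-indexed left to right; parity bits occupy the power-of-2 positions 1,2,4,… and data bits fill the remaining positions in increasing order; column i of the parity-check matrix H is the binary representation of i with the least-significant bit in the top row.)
Codeword c = d · G (mod 2), d = 11000101110:
  c[0] = d·G[:,0] = (11000101110)·(11011010101) mod 2 = 1+1+0+0+0+0+0+0+1+0+0 mod 2 = 1
  c[1] = d·G[:,1] = (11000101110)·(10110110011) mod 2 = 1+0+0+0+0+1+0+0+0+1+0 mod 2 = 1
  c[2] = d·G[:,2] = (11000101110)·(10000000000) mod 2 = 1+0+0+0+0+0+0+0+0+0+0 mod 2 = 1
  c[3] = d·G[:,3] = (11000101110)·(01110001111) mod 2 = 0+1+0+0+0+0+0+1+1+1+0 mod 2 = 0
  c[4] = d·G[:,4] = (11000101110)·(01000000000) mod 2 = 0+1+0+0+0+0+0+0+0+0+0 mod 2 = 1
  c[5] = d·G[:,5] = (11000101110)·(00100000000) mod 2 = 0+0+0+0+0+0+0+0+0+0+0 mod 2 = 0
  c[6] = d·G[:,6] = (11000101110)·(00010000000) mod 2 = 0+0+0+0+0+0+0+0+0+0+0 mod 2 = 0
  c[7] = d·G[:,7] = (11000101110)·(00001111111) mod 2 = 0+0+0+0+0+1+0+1+1+1+0 mod 2 = 0
  c[8] = d·G[:,8] = (11000101110)·(00001000000) mod 2 = 0+0+0+0+0+0+0+0+0+0+0 mod 2 = 0
  c[9] = d·G[:,9] = (11000101110)·(00000100000) mod 2 = 0+0+0+0+0+1+0+0+0+0+0 mod 2 = 1
  c[10] = d·G[:,10] = (11000101110)·(00000010000) mod 2 = 0+0+0+0+0+0+0+0+0+0+0 mod 2 = 0
  c[11] = d·G[:,11] = (11000101110)·(00000001000) mod 2 = 0+0+0+0+0+0+0+1+0+0+0 mod 2 = 1
  c[12] = d·G[:,12] = (11000101110)·(00000000100) mod 2 = 0+0+0+0+0+0+0+0+1+0+0 mod 2 = 1
  c[13] = d·G[:,13] = (11000101110)·(00000000010) mod 2 = 0+0+0+0+0+0+0+0+0+1+0 mod 2 = 1
  c[14] = d·G[:,14] = (11000101110)·(00000000001) mod 2 = 0+0+0+0+0+0+0+0+0+0+0 mod 2 = 0
Codeword = 111010000101110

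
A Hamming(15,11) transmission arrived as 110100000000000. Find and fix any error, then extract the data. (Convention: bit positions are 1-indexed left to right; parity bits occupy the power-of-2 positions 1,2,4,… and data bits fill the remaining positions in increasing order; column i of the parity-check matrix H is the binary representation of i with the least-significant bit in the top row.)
Syndrome s = H · r^T (mod 2), r = 110100000000000:
  s[0] = (101010101010101)·(110100000000000) mod 2 = 1+0+0+0+0+0+0+0+0+0+0+0+0+0+0 mod 2 = 1
  s[1] = (011001100110011)·(110100000000000) mod 2 = 0+1+0+0+0+0+0+0+0+0+0+0+0+0+0 mod 2 = 1
  s[2] = (000111100001111)·(110100000000000) mod 2 = 0+0+0+1+0+0+0+0+0+0+0+0+0+0+0 mod 2 = 1
  s[3] = (000000011111111)·(110100000000000) mod 2 = 0+0+0+0+0+0+0+0+0+0+0+0+0+0+0 mod 2 = 0
Syndrome = 1110
Column 7 of H equals this syndrome → error at bit 7 (1-indexed).
Flip bit 7: 110100000000000 → 110100100000000
Extract data bits at positions {3,5,6,7,9,10,11,12,13,14,15}: 00010000000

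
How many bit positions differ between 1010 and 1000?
XOR = 0010, count of 1s = 1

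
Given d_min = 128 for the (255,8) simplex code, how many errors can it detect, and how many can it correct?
Detection only: up to d_min − 1 = 127 errors.
Correction: up to ⌊(d_min − 1)/2⌋ = ⌊127/2⌋ = 63 errors.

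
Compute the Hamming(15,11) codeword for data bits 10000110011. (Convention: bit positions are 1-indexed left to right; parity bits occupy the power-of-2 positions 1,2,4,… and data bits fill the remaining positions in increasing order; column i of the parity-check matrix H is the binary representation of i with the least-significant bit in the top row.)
Codeword c = d · G (mod 2), d = 10000110011:
  c[0] = d·G[:,0] = (10000110011)·(11011010101) mod 2 = 1+0+0+0+0+0+1+0+0+0+1 mod 2 = 1
  c[1] = d·G[:,1] = (10000110011)·(10110110011) mod 2 = 1+0+0+0+0+1+1+0+0+1+1 mod 2 = 1
  c[2] = d·G[:,2] = (10000110011)·(10000000000) mod 2 = 1+0+0+0+0+0+0+0+0+0+0 mod 2 = 1
  c[3] = d·G[:,3] = (10000110011)·(01110001111) mod 2 = 0+0+0+0+0+0+0+0+0+1+1 mod 2 = 0
  c[4] = d·G[:,4] = (10000110011)·(01000000000) mod 2 = 0+0+0+0+0+0+0+0+0+0+0 mod 2 = 0
  c[5] = d·G[:,5] = (10000110011)·(00100000000) mod 2 = 0+0+0+0+0+0+0+0+0+0+0 mod 2 = 0
  c[6] = d·G[:,6] = (10000110011)·(00010000000) mod 2 = 0+0+0+0+0+0+0+0+0+0+0 mod 2 = 0
  c[7] = d·G[:,7] = (10000110011)·(00001111111) mod 2 = 0+0+0+0+0+1+1+0+0+1+1 mod 2 = 0
  c[8] = d·G[:,8] = (10000110011)·(00001000000) mod 2 = 0+0+0+0+0+0+0+0+0+0+0 mod 2 = 0
  c[9] = d·G[:,9] = (10000110011)·(00000100000) mod 2 = 0+0+0+0+0+1+0+0+0+0+0 mod 2 = 1
  c[10] = d·G[:,10] = (10000110011)·(00000010000) mod 2 = 0+0+0+0+0+0+1+0+0+0+0 mod 2 = 1
  c[11] = d·G[:,11] = (10000110011)·(00000001000) mod 2 = 0+0+0+0+0+0+0+0+0+0+0 mod 2 = 0
  c[12] = d·G[:,12] = (10000110011)·(00000000100) mod 2 = 0+0+0+0+0+0+0+0+0+0+0 mod 2 = 0
  c[13] = d·G[:,13] = (10000110011)·(00000000010) mod 2 = 0+0+0+0+0+0+0+0+0+1+0 mod 2 = 1
  c[14] = d·G[:,14] = (10000110011)·(00000000001) mod 2 = 0+0+0+0+0+0+0+0+0+0+1 mod 2 = 1
Codeword = 111000000110011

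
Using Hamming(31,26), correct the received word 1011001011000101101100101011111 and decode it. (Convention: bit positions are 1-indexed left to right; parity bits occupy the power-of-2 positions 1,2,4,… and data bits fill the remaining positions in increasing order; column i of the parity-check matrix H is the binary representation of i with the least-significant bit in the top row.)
Syndrome s = H · r^T (mod 2), r = 1011001011000101101100101011111:
  s[0] = (1010101010101010101010101010101)·(1011001011000101101100101011111) mod 2 = 1+0+1+0+0+0+1+0+1+0+0+0+0+0+0+0+1+0+1+0+0+0+1+0+1+0+1+0+1+0+1 mod 2 = 1
  s[1] = (0110011001100110011001100110011)·(1011001011000101101100101011111) mod 2 = 0+0+1+0+0+0+1+0+0+1+0+0+0+1+0+0+0+0+1+0+0+0+1+0+0+0+1+0+0+1+1 mod 2 = 1
  s[2] = (0001111000011110000111100001111)·(1011001011000101101100101011111) mod 2 = 0+0+0+1+0+0+1+0+0+0+0+0+0+1+0+0+0+0+0+1+0+0+1+0+0+0+0+1+1+1+1 mod 2 = 1
  s[3] = (0000000111111110000000011111111)·(1011001011000101101100101011111) mod 2 = 0+0+0+0+0+0+0+0+1+1+0+0+0+1+0+0+0+0+0+0+0+0+0+0+1+0+1+1+1+1+1 mod 2 = 1
  s[4] = (0000000000000001111111111111111)·(1011001011000101101100101011111) mod 2 = 0+0+0+0+0+0+0+0+0+0+0+0+0+0+0+1+1+0+1+1+0+0+1+0+1+0+1+1+1+1+1 mod 2 = 1
Syndrome = 11111
Column 31 of H equals this syndrome → error at bit 31 (1-indexed).
Flip bit 31: 1011001011000101101100101011111 → 1011001011000101101100101011110
Extract data bits at positions {3,5,6,7,9,10,11,12,13,14,15,17,18,19,20,21,22,23,24,25,26,27,28,29,30,31}: 10011100010101100101011110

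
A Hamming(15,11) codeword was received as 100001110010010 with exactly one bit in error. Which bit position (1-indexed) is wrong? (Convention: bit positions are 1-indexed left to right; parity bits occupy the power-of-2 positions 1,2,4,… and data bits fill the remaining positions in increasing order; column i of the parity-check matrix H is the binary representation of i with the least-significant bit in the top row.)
Syndrome s = H · r^T (mod 2), r = 100001110010010:
  s[0] = (101010101010101)·(100001110010010) mod 2 = 1+0+0+0+0+0+1+0+0+0+1+0+0+0+0 mod 2 = 1
  s[1] = (011001100110011)·(100001110010010) mod 2 = 0+0+0+0+0+1+1+0+0+0+1+0+0+1+0 mod 2 = 0
  s[2] = (000111100001111)·(100001110010010) mod 2 = 0+0+0+0+0+1+1+0+0+0+0+0+0+1+0 mod 2 = 1
  s[3] = (000000011111111)·(100001110010010) mod 2 = 0+0+0+0+0+0+0+1+0+0+1+0+0+1+0 mod 2 = 1
Syndrome = 1011
Column i of H is the binary representation of i, so the syndrome is the binary index of the flipped bit.
Read s = 1011 with s[0] as LSB: 1·2^0 + 0·2^1 + 1·2^2 + 1·2^3 = 13.
Error is at bit position 13.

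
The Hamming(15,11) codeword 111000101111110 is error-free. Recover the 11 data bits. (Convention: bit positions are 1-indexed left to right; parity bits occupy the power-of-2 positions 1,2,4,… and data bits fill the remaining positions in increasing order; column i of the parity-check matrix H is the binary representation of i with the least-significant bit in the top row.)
Parity bits occupy power-of-2 positions; data bits are at positions {3,5,6,7,9,10,11,12,13,14,15} (1-indexed).
Extract: c[3]=1 c[5]=0 c[6]=0 c[7]=1 c[9]=1 c[10]=1 c[11]=1 c[12]=1 c[13]=1 c[14]=1 c[15]=0
Data = 10011111110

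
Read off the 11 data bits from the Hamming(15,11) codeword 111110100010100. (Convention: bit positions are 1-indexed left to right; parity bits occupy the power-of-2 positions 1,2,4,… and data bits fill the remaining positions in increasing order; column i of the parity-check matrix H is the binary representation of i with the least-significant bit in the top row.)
Parity bits occupy power-of-2 positions; data bits are at positions {3,5,6,7,9,10,11,12,13,14,15} (1-indexed).
Extract: c[3]=1 c[5]=1 c[6]=0 c[7]=1 c[9]=0 c[10]=0 c[11]=1 c[12]=0 c[13]=1 c[14]=0 c[15]=0
Data = 11010010100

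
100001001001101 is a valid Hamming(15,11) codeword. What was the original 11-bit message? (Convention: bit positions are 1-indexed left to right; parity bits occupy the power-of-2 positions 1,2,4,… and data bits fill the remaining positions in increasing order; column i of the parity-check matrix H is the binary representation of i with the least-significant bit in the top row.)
Parity bits occupy power-of-2 positions; data bits are at positions {3,5,6,7,9,10,11,12,13,14,15} (1-indexed).
Extract: c[3]=0 c[5]=0 c[6]=1 c[7]=0 c[9]=1 c[10]=0 c[11]=0 c[12]=1 c[13]=1 c[14]=0 c[15]=1
Data = 00101001101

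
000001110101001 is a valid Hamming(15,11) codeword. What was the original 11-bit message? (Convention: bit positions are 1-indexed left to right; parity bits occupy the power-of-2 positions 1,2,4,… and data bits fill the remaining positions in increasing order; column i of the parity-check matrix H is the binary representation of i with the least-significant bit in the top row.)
Parity bits occupy power-of-2 positions; data bits are at positions {3,5,6,7,9,10,11,12,13,14,15} (1-indexed).
Extract: c[3]=0 c[5]=0 c[6]=1 c[7]=1 c[9]=0 c[10]=1 c[11]=0 c[12]=1 c[13]=0 c[14]=0 c[15]=1
Data = 00110101001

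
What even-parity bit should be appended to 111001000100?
Sum of data bits: 1+1+1+0+0+1+0+0+0+1+0+0 = 5.
5 mod 2 = 1, so parity bit = 1.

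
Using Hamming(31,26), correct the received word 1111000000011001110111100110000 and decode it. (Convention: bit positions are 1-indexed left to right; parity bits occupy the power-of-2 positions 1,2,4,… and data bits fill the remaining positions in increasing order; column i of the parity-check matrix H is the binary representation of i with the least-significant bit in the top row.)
Syndrome s = H · r^T (mod 2), r = 1111000000011001110111100110000:
  s[0] = (1010101010101010101010101010101)·(1111000000011001110111100110000) mod 2 = 1+0+1+0+0+0+0+0+0+0+0+0+1+0+0+0+1+0+0+0+1+0+1+0+0+0+1+0+0+0+0 mod 2 = 1
  s[1] = (0110011001100110011001100110011)·(1111000000011001110111100110000) mod 2 = 0+1+1+0+0+0+0+0+0+0+0+0+0+0+0+0+0+1+0+0+0+1+1+0+0+1+1+0+0+0+0 mod 2 = 1
  s[2] = (0001111000011110000111100001111)·(1111000000011001110111100110000) mod 2 = 0+0+0+1+0+0+0+0+0+0+0+1+1+0+0+0+0+0+0+1+1+1+1+0+0+0+0+0+0+0+0 mod 2 = 1
  s[3] = (0000000111111110000000011111111)·(1111000000011001110111100110000) mod 2 = 0+0+0+0+0+0+0+0+0+0+0+1+1+0+0+0+0+0+0+0+0+0+0+0+0+1+1+0+0+0+0 mod 2 = 0
  s[4] = (0000000000000001111111111111111)·(1111000000011001110111100110000) mod 2 = 0+0+0+0+0+0+0+0+0+0+0+0+0+0+0+1+1+1+0+1+1+1+1+0+0+1+1+0+0+0+0 mod 2 = 1
Syndrome = 11101
Column 23 of H equals this syndrome → error at bit 23 (1-indexed).
Flip bit 23: 1111000000011001110111100110000 → 1111000000011001110111000110000
Extract data bits at positions {3,5,6,7,9,10,11,12,13,14,15,17,18,19,20,21,22,23,24,25,26,27,28,29,30,31}: 10000001100110111000110000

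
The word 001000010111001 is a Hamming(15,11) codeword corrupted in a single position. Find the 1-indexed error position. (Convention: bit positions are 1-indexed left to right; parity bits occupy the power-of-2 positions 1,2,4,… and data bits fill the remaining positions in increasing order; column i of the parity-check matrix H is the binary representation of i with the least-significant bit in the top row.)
Syndrome s = H · r^T (mod 2), r = 001000010111001:
  s[0] = (101010101010101)·(001000010111001) mod 2 = 0+0+1+0+0+0+0+0+0+0+1+0+0+0+1 mod 2 = 1
  s[1] = (011001100110011)·(001000010111001) mod 2 = 0+0+1+0+0+0+0+0+0+1+1+0+0+0+1 mod 2 = 0
  s[2] = (000111100001111)·(001000010111001) mod 2 = 0+0+0+0+0+0+0+0+0+0+0+1+0+0+1 mod 2 = 0
  s[3] = (000000011111111)·(001000010111001) mod 2 = 0+0+0+0+0+0+0+1+0+1+1+1+0+0+1 mod 2 = 1
Syndrome = 1001
Column i of H is the binary representation of i, so the syndrome is the binary index of the flipped bit.
Read s = 1001 with s[0] as LSB: 1·2^0 + 0·2^1 + 0·2^2 + 1·2^3 = 9.
Error is at bit position 9.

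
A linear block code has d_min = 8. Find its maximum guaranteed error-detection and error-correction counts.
(a) Detection requires d_min ≥ e+1, so e ≤ d_min − 1 = 7.
(b) Correction requires d_min ≥ 2t+1, so t ≤ ⌊(d_min − 1)/2⌋ = ⌊7/2⌋ = 3.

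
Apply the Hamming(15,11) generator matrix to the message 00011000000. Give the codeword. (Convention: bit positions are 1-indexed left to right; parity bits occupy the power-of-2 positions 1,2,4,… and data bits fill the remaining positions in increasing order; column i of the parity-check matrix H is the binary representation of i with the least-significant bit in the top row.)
Codeword c = d · G (mod 2), d = 00011000000:
  c[0] = d·G[:,0] = (00011000000)·(11011010101) mod 2 = 0+0+0+1+1+0+0+0+0+0+0 mod 2 = 0
  c[1] = d·G[:,1] = (00011000000)·(10110110011) mod 2 = 0+0+0+1+0+0+0+0+0+0+0 mod 2 = 1
  c[2] = d·G[:,2] = (00011000000)·(10000000000) mod 2 = 0+0+0+0+0+0+0+0+0+0+0 mod 2 = 0
  c[3] = d·G[:,3] = (00011000000)·(01110001111) mod 2 = 0+0+0+1+0+0+0+0+0+0+0 mod 2 = 1
  c[4] = d·G[:,4] = (00011000000)·(01000000000) mod 2 = 0+0+0+0+0+0+0+0+0+0+0 mod 2 = 0
  c[5] = d·G[:,5] = (00011000000)·(00100000000) mod 2 = 0+0+0+0+0+0+0+0+0+0+0 mod 2 = 0
  c[6] = d·G[:,6] = (00011000000)·(00010000000) mod 2 = 0+0+0+1+0+0+0+0+0+0+0 mod 2 = 1
  c[7] = d·G[:,7] = (00011000000)·(00001111111) mod 2 = 0+0+0+0+1+0+0+0+0+0+0 mod 2 = 1
  c[8] = d·G[:,8] = (00011000000)·(00001000000) mod 2 = 0+0+0+0+1+0+0+0+0+0+0 mod 2 = 1
  c[9] = d·G[:,9] = (00011000000)·(00000100000) mod 2 = 0+0+0+0+0+0+0+0+0+0+0 mod 2 = 0
  c[10] = d·G[:,10] = (00011000000)·(00000010000) mod 2 = 0+0+0+0+0+0+0+0+0+0+0 mod 2 = 0
  c[11] = d·G[:,11] = (00011000000)·(00000001000) mod 2 = 0+0+0+0+0+0+0+0+0+0+0 mod 2 = 0
  c[12] = d·G[:,12] = (00011000000)·(00000000100) mod 2 = 0+0+0+0+0+0+0+0+0+0+0 mod 2 = 0
  c[13] = d·G[:,13] = (00011000000)·(00000000010) mod 2 = 0+0+0+0+0+0+0+0+0+0+0 mod 2 = 0
  c[14] = d·G[:,14] = (00011000000)·(00000000001) mod 2 = 0+0+0+0+0+0+0+0+0+0+0 mod 2 = 0
Codeword = 010100111000000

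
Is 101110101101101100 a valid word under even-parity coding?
Sum of all bits: 1+0+1+1+1+0+1+0+1+1+0+1+1+0+1+1+0+0 = 11; 11 mod 2 = 1. Result is 1 → parity error detected.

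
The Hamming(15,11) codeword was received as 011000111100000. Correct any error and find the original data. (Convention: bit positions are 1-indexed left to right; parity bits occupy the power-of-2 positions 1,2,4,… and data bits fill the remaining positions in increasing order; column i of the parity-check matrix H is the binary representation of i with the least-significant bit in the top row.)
Syndrome s = H · r^T (mod 2), r = 011000111100000:
  s[0] = (101010101010101)·(011000111100000) mod 2 = 0+0+1+0+0+0+1+0+1+0+0+0+0+0+0 mod 2 = 1
  s[1] = (011001100110011)·(011000111100000) mod 2 = 0+1+1+0+0+0+1+0+0+1+0+0+0+0+0 mod 2 = 0
  s[2] = (000111100001111)·(011000111100000) mod 2 = 0+0+0+0+0+0+1+0+0+0+0+0+0+0+0 mod 2 = 1
  s[3] = (000000011111111)·(011000111100000) mod 2 = 0+0+0+0+0+0+0+1+1+1+0+0+0+0+0 mod 2 = 1
Syndrome = 1011
Column 13 of H equals this syndrome → error at bit 13 (1-indexed).
Flip bit 13: 011000111100000 → 011000111100100
Extract data bits at positions {3,5,6,7,9,10,11,12,13,14,15}: 10011100100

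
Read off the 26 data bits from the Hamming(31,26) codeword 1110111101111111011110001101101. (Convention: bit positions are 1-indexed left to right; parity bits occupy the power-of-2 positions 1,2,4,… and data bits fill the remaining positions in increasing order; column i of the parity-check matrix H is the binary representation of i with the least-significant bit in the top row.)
Parity bits occupy power-of-2 positions; data bits are at positions {3,5,6,7,9,10,11,12,13,14,15,17,18,19,20,21,22,23,24,25,26,27,28,29,30,31} (1-indexed).
Extract: c[3]=1 c[5]=1 c[6]=1 c[7]=1 c[9]=0 c[10]=1 c[11]=1 c[12]=1 c[13]=1 c[14]=1 c[15]=1 c[17]=0 c[18]=1 c[19]=1 c[20]=1 c[21]=1 c[22]=0 c[23]=0 c[24]=0 c[25]=1 c[26]=1 c[27]=0 c[28]=1 c[29]=1 c[30]=0 c[31]=1
Data = 11110111111011110001101101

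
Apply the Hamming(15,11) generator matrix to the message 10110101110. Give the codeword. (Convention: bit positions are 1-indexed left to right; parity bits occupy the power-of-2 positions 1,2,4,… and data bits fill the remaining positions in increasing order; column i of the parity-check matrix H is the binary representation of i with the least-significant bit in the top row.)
Codeword c = d · G (mod 2), d = 10110101110:
  c[0] = d·G[:,0] = (10110101110)·(11011010101) mod 2 = 1+0+0+1+0+0+0+0+1+0+0 mod 2 = 1
  c[1] = d·G[:,1] = (10110101110)·(10110110011) mod 2 = 1+0+1+1+0+1+0+0+0+1+0 mod 2 = 1
  c[2] = d·G[:,2] = (10110101110)·(10000000000) mod 2 = 1+0+0+0+0+0+0+0+0+0+0 mod 2 = 1
  c[3] = d·G[:,3] = (10110101110)·(01110001111) mod 2 = 0+0+1+1+0+0+0+1+1+1+0 mod 2 = 1
  c[4] = d·G[:,4] = (10110101110)·(01000000000) mod 2 = 0+0+0+0+0+0+0+0+0+0+0 mod 2 = 0
  c[5] = d·G[:,5] = (10110101110)·(00100000000) mod 2 = 0+0+1+0+0+0+0+0+0+0+0 mod 2 = 1
  c[6] = d·G[:,6] = (10110101110)·(00010000000) mod 2 = 0+0+0+1+0+0+0+0+0+0+0 mod 2 = 1
  c[7] = d·G[:,7] = (10110101110)·(00001111111) mod 2 = 0+0+0+0+0+1+0+1+1+1+0 mod 2 = 0
  c[8] = d·G[:,8] = (10110101110)·(00001000000) mod 2 = 0+0+0+0+0+0+0+0+0+0+0 mod 2 = 0
  c[9] = d·G[:,9] = (10110101110)·(00000100000) mod 2 = 0+0+0+0+0+1+0+0+0+0+0 mod 2 = 1
  c[10] = d·G[:,10] = (10110101110)·(00000010000) mod 2 = 0+0+0+0+0+0+0+0+0+0+0 mod 2 = 0
  c[11] = d·G[:,11] = (10110101110)·(00000001000) mod 2 = 0+0+0+0+0+0+0+1+0+0+0 mod 2 = 1
  c[12] = d·G[:,12] = (10110101110)·(00000000100) mod 2 = 0+0+0+0+0+0+0+0+1+0+0 mod 2 = 1
  c[13] = d·G[:,13] = (10110101110)·(00000000010) mod 2 = 0+0+0+0+0+0+0+0+0+1+0 mod 2 = 1
  c[14] = d·G[:,14] = (10110101110)·(00000000001) mod 2 = 0+0+0+0+0+0+0+0+0+0+0 mod 2 = 0
Codeword = 111101100101110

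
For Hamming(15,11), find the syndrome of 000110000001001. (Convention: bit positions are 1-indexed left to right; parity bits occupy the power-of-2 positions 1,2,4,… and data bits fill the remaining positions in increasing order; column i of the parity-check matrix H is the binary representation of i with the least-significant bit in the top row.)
Syndrome s = H · r^T (mod 2), r = 000110000001001:
  s[0] = (101010101010101)·(000110000001001) mod 2 = 0+0+0+0+1+0+0+0+0+0+0+0+0+0+1 mod 2 = 0
  s[1] = (011001100110011)·(000110000001001) mod 2 = 0+0+0+0+0+0+0+0+0+0+0+0+0+0+1 mod 2 = 1
  s[2] = (000111100001111)·(000110000001001) mod 2 = 0+0+0+1+1+0+0+0+0+0+0+1+0+0+1 mod 2 = 0
  s[3] = (000000011111111)·(000110000001001) mod 2 = 0+0+0+0+0+0+0+0+0+0+0+1+0+0+1 mod 2 = 0
Syndrome = 0100
Non-zero syndrome: error at position 2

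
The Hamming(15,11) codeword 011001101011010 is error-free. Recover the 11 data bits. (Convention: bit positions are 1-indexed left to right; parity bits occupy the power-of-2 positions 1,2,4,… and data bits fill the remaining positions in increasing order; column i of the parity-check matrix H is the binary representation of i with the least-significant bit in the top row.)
Parity bits occupy power-of-2 positions; data bits are at positions {3,5,6,7,9,10,11,12,13,14,15} (1-indexed).
Extract: c[3]=1 c[5]=0 c[6]=1 c[7]=1 c[9]=1 c[10]=0 c[11]=1 c[12]=1 c[13]=0 c[14]=1 c[15]=0
Data = 10111011010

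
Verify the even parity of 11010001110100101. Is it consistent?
Sum of all bits: 1+1+0+1+0+0+0+1+1+1+0+1+0+0+1+0+1 = 9; 9 mod 2 = 1. Result is 1 → parity error detected.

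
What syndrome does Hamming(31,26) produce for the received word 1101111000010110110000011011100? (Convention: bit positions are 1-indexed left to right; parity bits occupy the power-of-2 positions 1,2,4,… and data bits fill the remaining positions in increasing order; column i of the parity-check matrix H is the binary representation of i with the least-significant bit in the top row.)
Syndrome s = H · r^T (mod 2), r = 1101111000010110110000011011100:
  s[0] = (1010101010101010101010101010101)·(1101111000010110110000011011100) mod 2 = 1+0+0+0+1+0+1+0+0+0+0+0+0+0+1+0+1+0+0+0+0+0+0+0+1+0+1+0+1+0+0 mod 2 = 0
  s[1] = (0110011001100110011001100110011)·(1101111000010110110000011011100) mod 2 = 0+1+0+0+0+1+1+0+0+0+0+0+0+1+1+0+0+1+0+0+0+0+0+0+0+0+1+0+0+0+0 mod 2 = 1
  s[2] = (0001111000011110000111100001111)·(1101111000010110110000011011100) mod 2 = 0+0+0+1+1+1+1+0+0+0+0+1+0+1+1+0+0+0+0+0+0+0+0+0+0+0+0+1+1+0+0 mod 2 = 1
  s[3] = (0000000111111110000000011111111)·(1101111000010110110000011011100) mod 2 = 0+0+0+0+0+0+0+0+0+0+0+1+0+1+1+0+0+0+0+0+0+0+0+1+1+0+1+1+1+0+0 mod 2 = 0
  s[4] = (0000000000000001111111111111111)·(1101111000010110110000011011100) mod 2 = 0+0+0+0+0+0+0+0+0+0+0+0+0+0+0+0+1+1+0+0+0+0+0+1+1+0+1+1+1+0+0 mod 2 = 1
Syndrome = 01101
Non-zero syndrome: error at position 22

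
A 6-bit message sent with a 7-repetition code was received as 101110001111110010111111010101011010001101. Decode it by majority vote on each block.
Split into 7-bit blocks and majority-vote each:
  block 1 = 1011100: 4 ones, 3 zeros → 1
  block 2 = 0111111: 6 ones, 1 zeros → 1
  block 3 = 0010111: 4 ones, 3 zeros → 1
  block 4 = 1110101: 5 ones, 2 zeros → 1
  block 5 = 0101101: 4 ones, 3 zeros → 1
  block 6 = 0001101: 3 ones, 4 zeros → 0
Decoded = 111110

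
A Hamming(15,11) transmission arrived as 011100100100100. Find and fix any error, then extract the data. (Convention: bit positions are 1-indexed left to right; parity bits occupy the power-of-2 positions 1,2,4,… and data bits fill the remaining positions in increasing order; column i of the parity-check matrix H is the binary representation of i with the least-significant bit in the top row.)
Syndrome s = H · r^T (mod 2), r = 011100100100100:
  s[0] = (101010101010101)·(011100100100100) mod 2 = 0+0+1+0+0+0+1+0+0+0+0+0+1+0+0 mod 2 = 1
  s[1] = (011001100110011)·(011100100100100) mod 2 = 0+1+1+0+0+0+1+0+0+1+0+0+0+0+0 mod 2 = 0
  s[2] = (000111100001111)·(011100100100100) mod 2 = 0+0+0+1+0+0+1+0+0+0+0+0+1+0+0 mod 2 = 1
  s[3] = (000000011111111)·(011100100100100) mod 2 = 0+0+0+0+0+0+0+0+0+1+0+0+1+0+0 mod 2 = 0
Syndrome = 1010
Column 5 of H equals this syndrome → error at bit 5 (1-indexed).
Flip bit 5: 011100100100100 → 011110100100100
Extract data bits at positions {3,5,6,7,9,10,11,12,13,14,15}: 11010100100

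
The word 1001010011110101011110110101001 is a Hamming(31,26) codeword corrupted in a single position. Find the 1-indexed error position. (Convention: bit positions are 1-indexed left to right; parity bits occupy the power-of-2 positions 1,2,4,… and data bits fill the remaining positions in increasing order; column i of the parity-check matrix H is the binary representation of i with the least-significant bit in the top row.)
Syndrome s = H · r^T (mod 2), r = 1001010011110101011110110101001:
  s[0] = (1010101010101010101010101010101)·(1001010011110101011110110101001) mod 2 = 1+0+0+0+0+0+0+0+1+0+1+0+0+0+0+0+0+0+1+0+1+0+1+0+0+0+0+0+0+0+1 mod 2 = 1
  s[1] = (0110011001100110011001100110011)·(1001010011110101011110110101001) mod 2 = 0+0+0+0+0+1+0+0+0+1+1+0+0+1+0+0+0+1+1+0+0+0+1+0+0+1+0+0+0+0+1 mod 2 = 1
  s[2] = (0001111000011110000111100001111)·(1001010011110101011110110101001) mod 2 = 0+0+0+1+0+1+0+0+0+0+0+1+0+1+0+0+0+0+0+1+1+0+1+0+0+0+0+1+0+0+1 mod 2 = 1
  s[3] = (0000000111111110000000011111111)·(1001010011110101011110110101001) mod 2 = 0+0+0+0+0+0+0+0+1+1+1+1+0+1+0+0+0+0+0+0+0+0+0+1+0+1+0+1+0+0+1 mod 2 = 1
  s[4] = (0000000000000001111111111111111)·(1001010011110101011110110101001) mod 2 = 0+0+0+0+0+0+0+0+0+0+0+0+0+0+0+1+0+1+1+1+1+0+1+1+0+1+0+1+0+0+1 mod 2 = 0
Syndrome = 11110
Column i of H is the binary representation of i, so the syndrome is the binary index of the flipped bit.
Read s = 11110 with s[0] as LSB: 1·2^0 + 1·2^1 + 1·2^2 + 1·2^3 + 0·2^4 = 15.
Error is at bit position 15.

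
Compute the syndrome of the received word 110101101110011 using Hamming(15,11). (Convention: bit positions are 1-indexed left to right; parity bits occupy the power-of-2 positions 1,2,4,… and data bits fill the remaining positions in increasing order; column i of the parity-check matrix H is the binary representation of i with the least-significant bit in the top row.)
Syndrome s = H · r^T (mod 2), r = 110101101110011:
  s[0] = (101010101010101)·(110101101110011) mod 2 = 1+0+0+0+0+0+1+0+1+0+1+0+0+0+1 mod 2 = 1
  s[1] = (011001100110011)·(110101101110011) mod 2 = 0+1+0+0+0+1+1+0+0+1+1+0+0+1+1 mod 2 = 1
  s[2] = (000111100001111)·(110101101110011) mod 2 = 0+0+0+1+0+1+1+0+0+0+0+0+0+1+1 mod 2 = 1
  s[3] = (000000011111111)·(110101101110011) mod 2 = 0+0+0+0+0+0+0+0+1+1+1+0+0+1+1 mod 2 = 1
Syndrome = 1111
Non-zero syndrome: error at position 15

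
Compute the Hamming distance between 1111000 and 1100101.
XOR = 0011101, count of 1s = 4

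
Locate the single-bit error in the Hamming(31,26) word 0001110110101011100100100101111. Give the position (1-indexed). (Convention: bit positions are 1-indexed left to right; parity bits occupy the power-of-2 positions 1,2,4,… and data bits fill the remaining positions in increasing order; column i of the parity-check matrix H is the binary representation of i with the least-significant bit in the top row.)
Syndrome s = H · r^T (mod 2), r = 0001110110101011100100100101111:
  s[0] = (1010101010101010101010101010101)·(0001110110101011100100100101111) mod 2 = 0+0+0+0+1+0+0+0+1+0+1+0+1+0+1+0+1+0+0+0+0+0+1+0+0+0+0+0+1+0+1 mod 2 = 1
  s[1] = (0110011001100110011001100110011)·(0001110110101011100100100101111) mod 2 = 0+0+0+0+0+1+0+0+0+0+1+0+0+0+1+0+0+0+0+0+0+0+1+0+0+1+0+0+0+1+1 mod 2 = 1
  s[2] = (0001111000011110000111100001111)·(0001110110101011100100100101111) mod 2 = 0+0+0+1+1+1+0+0+0+0+0+0+1+0+1+0+0+0+0+1+0+0+1+0+0+0+0+1+1+1+1 mod 2 = 1
  s[3] = (0000000111111110000000011111111)·(0001110110101011100100100101111) mod 2 = 0+0+0+0+0+0+0+1+1+0+1+0+1+0+1+0+0+0+0+0+0+0+0+0+0+1+0+1+1+1+1 mod 2 = 0
  s[4] = (0000000000000001111111111111111)·(0001110110101011100100100101111) mod 2 = 0+0+0+0+0+0+0+0+0+0+0+0+0+0+0+1+1+0+0+1+0+0+1+0+0+1+0+1+1+1+1 mod 2 = 1
Syndrome = 11101
Column i of H is the binary representation of i, so the syndrome is the binary index of the flipped bit.
Read s = 11101 with s[0] as LSB: 1·2^0 + 1·2^1 + 1·2^2 + 0·2^3 + 1·2^4 = 23.
Error is at bit position 23.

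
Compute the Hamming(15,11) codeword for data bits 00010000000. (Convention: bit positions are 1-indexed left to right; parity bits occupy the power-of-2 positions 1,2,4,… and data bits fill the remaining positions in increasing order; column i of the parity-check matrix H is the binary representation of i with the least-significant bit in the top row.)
Codeword c = d · G (mod 2), d = 00010000000:
  c[0] = d·G[:,0] = (00010000000)·(11011010101) mod 2 = 0+0+0+1+0+0+0+0+0+0+0 mod 2 = 1
  c[1] = d·G[:,1] = (00010000000)·(10110110011) mod 2 = 0+0+0+1+0+0+0+0+0+0+0 mod 2 = 1
  c[2] = d·G[:,2] = (00010000000)·(10000000000) mod 2 = 0+0+0+0+0+0+0+0+0+0+0 mod 2 = 0
  c[3] = d·G[:,3] = (00010000000)·(01110001111) mod 2 = 0+0+0+1+0+0+0+0+0+0+0 mod 2 = 1
  c[4] = d·G[:,4] = (00010000000)·(01000000000) mod 2 = 0+0+0+0+0+0+0+0+0+0+0 mod 2 = 0
  c[5] = d·G[:,5] = (00010000000)·(00100000000) mod 2 = 0+0+0+0+0+0+0+0+0+0+0 mod 2 = 0
  c[6] = d·G[:,6] = (00010000000)·(00010000000) mod 2 = 0+0+0+1+0+0+0+0+0+0+0 mod 2 = 1
  c[7] = d·G[:,7] = (00010000000)·(00001111111) mod 2 = 0+0+0+0+0+0+0+0+0+0+0 mod 2 = 0
  c[8] = d·G[:,8] = (00010000000)·(00001000000) mod 2 = 0+0+0+0+0+0+0+0+0+0+0 mod 2 = 0
  c[9] = d·G[:,9] = (00010000000)·(00000100000) mod 2 = 0+0+0+0+0+0+0+0+0+0+0 mod 2 = 0
  c[10] = d·G[:,10] = (00010000000)·(00000010000) mod 2 = 0+0+0+0+0+0+0+0+0+0+0 mod 2 = 0
  c[11] = d·G[:,11] = (00010000000)·(00000001000) mod 2 = 0+0+0+0+0+0+0+0+0+0+0 mod 2 = 0
  c[12] = d·G[:,12] = (00010000000)·(00000000100) mod 2 = 0+0+0+0+0+0+0+0+0+0+0 mod 2 = 0
  c[13] = d·G[:,13] = (00010000000)·(00000000010) mod 2 = 0+0+0+0+0+0+0+0+0+0+0 mod 2 = 0
  c[14] = d·G[:,14] = (00010000000)·(00000000001) mod 2 = 0+0+0+0+0+0+0+0+0+0+0 mod 2 = 0
Codeword = 110100100000000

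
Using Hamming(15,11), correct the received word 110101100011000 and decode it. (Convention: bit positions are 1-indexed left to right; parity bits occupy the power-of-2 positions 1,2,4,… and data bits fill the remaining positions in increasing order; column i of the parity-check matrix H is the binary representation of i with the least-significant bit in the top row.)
Syndrome s = H · r^T (mod 2), r = 110101100011000:
  s[0] = (101010101010101)·(110101100011000) mod 2 = 1+0+0+0+0+0+1+0+0+0+1+0+0+0+0 mod 2 = 1
  s[1] = (011001100110011)·(110101100011000) mod 2 = 0+1+0+0+0+1+1+0+0+0+1+0+0+0+0 mod 2 = 0
  s[2] = (000111100001111)·(110101100011000) mod 2 = 0+0+0+1+0+1+1+0+0+0+0+1+0+0+0 mod 2 = 0
  s[3] = (000000011111111)·(110101100011000) mod 2 = 0+0+0+0+0+0+0+0+0+0+1+1+0+0+0 mod 2 = 0
Syndrome = 1000
Column 1 of H equals this syndrome → error at bit 1 (1-indexed).
Flip bit 1: 110101100011000 → 010101100011000
Extract data bits at positions {3,5,6,7,9,10,11,12,13,14,15}: 00110011000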